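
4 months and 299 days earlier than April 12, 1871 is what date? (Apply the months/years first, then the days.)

Going back 4 months and 299 days from April 12, 1871: first the month/year part, then the days.
month 4 − 4 = 0, which is month 12 of year 1870 → December 1870.
Day 12 is valid in December, giving December 12, 1870.
Now subtract 299 days from December 12, 1870.
Going back 12 days from December 12, 1870 reaches the end of the previous month; 299 − 12 = 287 left.
November 1870 has 30 days: 287 − 30 = 257 left.
October 1870 has 31 days: 257 − 31 = 226 left.
September 1870 has 30 days: 226 − 30 = 196 left.
August 1870 has 31 days: 196 − 31 = 165 left.
July 1870 has 31 days: 165 − 31 = 134 left.
June 1870 has 30 days: 134 − 30 = 104 left.
May 1870 has 31 days: 104 − 31 = 73 left.
April 1870 has 30 days: 73 − 30 = 43 left.
March 1870 has 31 days: 43 − 31 = 12 left.
February 1870 has 28 days; 28 − 12 = 16 → February 16, 1870.

February 16, 1870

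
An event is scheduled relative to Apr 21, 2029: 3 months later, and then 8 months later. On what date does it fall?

Counting forward 3 months from April 21, 2029:
month 4 + 3 = 7 → July 2029.
Day 21 is valid in July, giving July 21, 2029.
Counting forward 8 months from July 21, 2029:
month 7 + 8 = 15, which is month 3 of year 2030 → March 2030.
Day 21 is valid in March, giving March 21, 2030.

March 21, 2030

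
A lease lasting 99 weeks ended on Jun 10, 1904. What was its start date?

July 18, 1902

Subtracting 99 weeks = 693 days from June 10, 1904.
Going back 10 days from June 10, 1904 reaches the end of the previous month; 693 − 10 = 683 left.
May 1904 has 31 days: 683 − 31 = 652 left.
April 1904 has 30 days: 652 − 30 = 622 left.
March 1904 has 31 days: 622 − 31 = 591 left.
February 1904 has 29 days (1904 is a leap year): 591 − 29 = 562 left.
January 1904 has 31 days: 562 − 31 = 531 left.
December 1903 has 31 days: 531 − 31 = 500 left.
November 1903 has 30 days: 500 − 30 = 470 left.
October 1903 has 31 days: 470 − 31 = 439 left.
September 1903 has 30 days: 439 − 30 = 409 left.
August 1903 has 31 days: 409 − 31 = 378 left.
July 1903 has 31 days: 378 − 31 = 347 left.
June 1903 has 30 days: 347 − 30 = 317 left.
May 1903 has 31 days: 317 − 31 = 286 left.
April 1903 has 30 days: 286 − 30 = 256 left.
March 1903 has 31 days: 256 − 31 = 225 left.
February 1903 has 28 days (1903 is not a leap year): 225 − 28 = 197 left.
January 1903 has 31 days: 197 − 31 = 166 left.
December 1902 has 31 days: 166 − 31 = 135 left.
November 1902 has 30 days: 135 − 30 = 105 left.
October 1902 has 31 days: 105 − 31 = 74 left.
September 1902 has 30 days: 74 − 30 = 44 left.
August 1902 has 31 days: 44 − 31 = 13 left.
July 1902 has 31 days; 31 − 13 = 18 → July 18, 1902.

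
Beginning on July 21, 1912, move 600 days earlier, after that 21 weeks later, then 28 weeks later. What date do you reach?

November 7, 1911

Subtracting 600 days from July 21, 1912:
Going back 21 days from July 21, 1912 reaches the end of the previous month; 600 − 21 = 579 left.
June 1912 has 30 days: 579 − 30 = 549 left.
May 1912 has 31 days: 549 − 31 = 518 left.
April 1912 has 30 days: 518 − 30 = 488 left.
March 1912 has 31 days: 488 − 31 = 457 left.
February 1912 has 29 days (1912 is a leap year): 457 − 29 = 428 left.
January 1912 has 31 days: 428 − 31 = 397 left.
December 1911 has 31 days: 397 − 31 = 366 left.
November 1911 has 30 days: 366 − 30 = 336 left.
October 1911 has 31 days: 336 − 31 = 305 left.
September 1911 has 30 days: 305 − 30 = 275 left.
August 1911 has 31 days: 275 − 31 = 244 left.
July 1911 has 31 days: 244 − 31 = 213 left.
June 1911 has 30 days: 213 − 30 = 183 left.
May 1911 has 31 days: 183 − 31 = 152 left.
April 1911 has 30 days: 152 − 30 = 122 left.
March 1911 has 31 days: 122 − 31 = 91 left.
February 1911 has 28 days (1911 is not a leap year): 91 − 28 = 63 left.
January 1911 has 31 days: 63 − 31 = 32 left.
December 1910 has 31 days: 32 − 31 = 1 left.
November 1910 has 30 days; 30 − 1 = 29 → November 29, 1910.
Counting forward 21 weeks (= 147 days) from November 29, 1910:
November has 30 days, so 30 − 29 = 1 day remains after November 29, 1910; 147 − 1 = 146 left.
December 1910 has 31 days: 146 − 31 = 115 left.
January 1911 has 31 days: 115 − 31 = 84 left.
February 1911 has 28 days (1911 is not a leap year): 84 − 28 = 56 left.
March 1911 has 31 days: 56 − 31 = 25 left.
25 days into April 1911 → April 25, 1911.
Counting forward 28 weeks (= 196 days) from April 25, 1911:
April has 30 days, so 30 − 25 = 5 days remain after April 25, 1911; 196 − 5 = 191 left.
May 1911 has 31 days: 191 − 31 = 160 left.
June 1911 has 30 days: 160 − 30 = 130 left.
July 1911 has 31 days: 130 − 31 = 99 left.
August 1911 has 31 days: 99 − 31 = 68 left.
September 1911 has 30 days: 68 − 30 = 38 left.
October 1911 has 31 days: 38 − 31 = 7 left.
7 days into November 1911 → November 7, 1911.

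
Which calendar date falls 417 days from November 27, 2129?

Counting forward 417 days from November 27, 2129.
November has 30 days, so 30 − 27 = 3 days remain after November 27, 2129; 417 − 3 = 414 left.
December 2129 has 31 days: 414 − 31 = 383 left.
January 2130 has 31 days: 383 − 31 = 352 left.
February 2130 has 28 days (2130 is not a leap year): 352 − 28 = 324 left.
March 2130 has 31 days: 324 − 31 = 293 left.
April 2130 has 30 days: 293 − 30 = 263 left.
May 2130 has 31 days: 263 − 31 = 232 left.
June 2130 has 30 days: 232 − 30 = 202 left.
July 2130 has 31 days: 202 − 31 = 171 left.
August 2130 has 31 days: 171 − 31 = 140 left.
September 2130 has 30 days: 140 − 30 = 110 left.
October 2130 has 31 days: 110 − 31 = 79 left.
November 2130 has 30 days: 79 − 30 = 49 left.
December 2130 has 31 days: 49 − 31 = 18 left.
18 days into January 2131 → January 18, 2131.

January 18, 2131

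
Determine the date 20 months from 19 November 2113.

July 19, 2115

Counting forward 20 months from November 19, 2113.
month 11 + 20 = 31, which is month 7 of year 2115 → July 2115.
Day 19 is valid in July, giving July 19, 2115.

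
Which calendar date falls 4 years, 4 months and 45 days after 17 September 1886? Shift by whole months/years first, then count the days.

March 3, 1891

Advancing 4 years, 4 months and 45 days from September 17, 1886: first the month/year part, then the days.
+4 years → 1890; month 9 + 4 = 13, which is month 1 of year 1891 → January 1891.
Day 17 is valid in January, giving January 17, 1891.
Now add 45 days from January 17, 1891.
January has 31 days, so 31 − 17 = 14 days remain after January 17, 1891; 45 − 14 = 31 left.
February 1891 has 28 days (1891 is not a leap year): 31 − 28 = 3 left.
3 days into March 1891 → March 3, 1891.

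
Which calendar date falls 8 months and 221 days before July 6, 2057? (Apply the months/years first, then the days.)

March 30, 2056

Subtracting 8 months and 221 days from July 6, 2057: first the month/year part, then the days.
month 7 − 8 = -1, which is month 11 of year 2056 → November 2056.
Day 6 is valid in November, giving November 6, 2056.
Now subtract 221 days from November 6, 2056.
Going back 6 days from November 6, 2056 reaches the end of the previous month; 221 − 6 = 215 left.
October 2056 has 31 days: 215 − 31 = 184 left.
September 2056 has 30 days: 184 − 30 = 154 left.
August 2056 has 31 days: 154 − 31 = 123 left.
July 2056 has 31 days: 123 − 31 = 92 left.
June 2056 has 30 days: 92 − 30 = 62 left.
May 2056 has 31 days: 62 − 31 = 31 left.
April 2056 has 30 days: 31 − 30 = 1 left.
March 2056 has 31 days; 31 − 1 = 30 → March 30, 2056.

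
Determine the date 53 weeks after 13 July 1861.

July 19, 1862

Adding 53 weeks = 371 days from July 13, 1861.
July has 31 days, so 31 − 13 = 18 days remain after July 13, 1861; 371 − 18 = 353 left.
August 1861 has 31 days: 353 − 31 = 322 left.
September 1861 has 30 days: 322 − 30 = 292 left.
October 1861 has 31 days: 292 − 31 = 261 left.
November 1861 has 30 days: 261 − 30 = 231 left.
December 1861 has 31 days: 231 − 31 = 200 left.
January 1862 has 31 days: 200 − 31 = 169 left.
February 1862 has 28 days (1862 is not a leap year): 169 − 28 = 141 left.
March 1862 has 31 days: 141 − 31 = 110 left.
April 1862 has 30 days: 110 − 30 = 80 left.
May 1862 has 31 days: 80 − 31 = 49 left.
June 1862 has 30 days: 49 − 30 = 19 left.
19 days into July 1862 → July 19, 1862.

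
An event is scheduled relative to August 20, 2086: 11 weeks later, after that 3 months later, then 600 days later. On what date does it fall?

Counting forward 11 weeks (= 77 days) from August 20, 2086:
August has 31 days, so 31 − 20 = 11 days remain after August 20, 2086; 77 − 11 = 66 left.
September 2086 has 30 days: 66 − 30 = 36 left.
October 2086 has 31 days: 36 − 31 = 5 left.
5 days into November 2086 → November 5, 2086.
Counting forward 3 months from November 5, 2086:
month 11 + 3 = 14, which is month 2 of year 2087 → February 2087.
Day 5 is valid in February, giving February 5, 2087.
Advancing 600 days from February 5, 2087:
February has 28 days, so 28 − 5 = 23 days remain after February 5, 2087; 600 − 23 = 577 left.
March 2087 has 31 days: 577 − 31 = 546 left.
April 2087 has 30 days: 546 − 30 = 516 left.
May 2087 has 31 days: 516 − 31 = 485 left.
June 2087 has 30 days: 485 − 30 = 455 left.
July 2087 has 31 days: 455 − 31 = 424 left.
August 2087 has 31 days: 424 − 31 = 393 left.
September 2087 has 30 days: 393 − 30 = 363 left.
October 2087 has 31 days: 363 − 31 = 332 left.
November 2087 has 30 days: 332 − 30 = 302 left.
December 2087 has 31 days: 302 − 31 = 271 left.
January 2088 has 31 days: 271 − 31 = 240 left.
February 2088 has 29 days (2088 is a leap year): 240 − 29 = 211 left.
March 2088 has 31 days: 211 − 31 = 180 left.
April 2088 has 30 days: 180 − 30 = 150 left.
May 2088 has 31 days: 150 − 31 = 119 left.
June 2088 has 30 days: 119 − 30 = 89 left.
July 2088 has 31 days: 89 − 31 = 58 left.
August 2088 has 31 days: 58 − 31 = 27 left.
27 days into September 2088 → September 27, 2088.

September 27, 2088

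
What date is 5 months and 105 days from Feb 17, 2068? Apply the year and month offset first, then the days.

Counting forward 5 months and 105 days from February 17, 2068: first the month/year part, then the days.
month 2 + 5 = 7 → July 2068.
Day 17 is valid in July, giving July 17, 2068.
Now add 105 days from July 17, 2068.
July has 31 days, so 31 − 17 = 14 days remain after July 17, 2068; 105 − 14 = 91 left.
August 2068 has 31 days: 91 − 31 = 60 left.
September 2068 has 30 days: 60 − 30 = 30 left.
30 days into October 2068 → October 30, 2068.

October 30, 2068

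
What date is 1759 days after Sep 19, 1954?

Adding 1759 days from September 19, 1954.
September has 30 days, so 30 − 19 = 11 days remain after September 19, 1954; 1759 − 11 = 1748 left.
October 1954 has 31 days: 1748 − 31 = 1717 left.
November 1954 has 30 days: 1717 − 30 = 1687 left.
December 1954 has 31 days: 1687 − 31 = 1656 left.
January 1955 has 31 days: 1656 − 31 = 1625 left.
February 1955 has 28 days (1955 is not a leap year): 1625 − 28 = 1597 left.
March 1955 has 31 days: 1597 − 31 = 1566 left.
April 1955 has 30 days: 1566 − 30 = 1536 left.
May 1955 has 31 days: 1536 − 31 = 1505 left.
June 1955 has 30 days: 1505 − 30 = 1475 left.
July 1955 has 31 days: 1475 − 31 = 1444 left.
August 1955 has 31 days: 1444 − 31 = 1413 left.
September 1955 has 30 days: 1413 − 30 = 1383 left.
October 1955 has 31 days: 1383 − 31 = 1352 left.
November 1955 has 30 days: 1352 − 30 = 1322 left.
December 1955 has 31 days: 1322 − 31 = 1291 left.
January 1956 has 31 days: 1291 − 31 = 1260 left.
February 1956 has 29 days (1956 is a leap year): 1260 − 29 = 1231 left.
March 1956 has 31 days: 1231 − 31 = 1200 left.
April 1956 has 30 days: 1200 − 30 = 1170 left.
May 1956 has 31 days: 1170 − 31 = 1139 left.
June 1956 has 30 days: 1139 − 30 = 1109 left.
July 1956 has 31 days: 1109 − 31 = 1078 left.
August 1956 has 31 days: 1078 − 31 = 1047 left.
September 1956 has 30 days: 1047 − 30 = 1017 left.
October 1956 has 31 days: 1017 − 31 = 986 left.
November 1956 has 30 days: 986 − 30 = 956 left.
December 1956 has 31 days: 956 − 31 = 925 left.
January 1957 has 31 days: 925 − 31 = 894 left.
February 1957 has 28 days (1957 is not a leap year): 894 − 28 = 866 left.
March 1957 has 31 days: 866 − 31 = 835 left.
April 1957 has 30 days: 835 − 30 = 805 left.
May 1957 has 31 days: 805 − 31 = 774 left.
June 1957 has 30 days: 774 − 30 = 744 left.
July 1957 has 31 days: 744 − 31 = 713 left.
August 1957 has 31 days: 713 − 31 = 682 left.
September 1957 has 30 days: 682 − 30 = 652 left.
October 1957 has 31 days: 652 − 31 = 621 left.
November 1957 has 30 days: 621 − 30 = 591 left.
December 1957 has 31 days: 591 − 31 = 560 left.
January 1958 has 31 days: 560 − 31 = 529 left.
February 1958 has 28 days (1958 is not a leap year): 529 − 28 = 501 left.
March 1958 has 31 days: 501 − 31 = 470 left.
April 1958 has 30 days: 470 − 30 = 440 left.
May 1958 has 31 days: 440 − 31 = 409 left.
June 1958 has 30 days: 409 − 30 = 379 left.
July 1958 has 31 days: 379 − 31 = 348 left.
August 1958 has 31 days: 348 − 31 = 317 left.
September 1958 has 30 days: 317 − 30 = 287 left.
October 1958 has 31 days: 287 − 31 = 256 left.
November 1958 has 30 days: 256 − 30 = 226 left.
December 1958 has 31 days: 226 − 31 = 195 left.
January 1959 has 31 days: 195 − 31 = 164 left.
February 1959 has 28 days (1959 is not a leap year): 164 − 28 = 136 left.
March 1959 has 31 days: 136 − 31 = 105 left.
April 1959 has 30 days: 105 − 30 = 75 left.
May 1959 has 31 days: 75 − 31 = 44 left.
June 1959 has 30 days: 44 − 30 = 14 left.
14 days into July 1959 → July 14, 1959.

July 14, 1959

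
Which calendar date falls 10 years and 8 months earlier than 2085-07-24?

November 24, 2074

Going back 10 years and 8 months from July 24, 2085.
-10 years → 2075; month 7 − 8 = -1, which is month 11 of year 2074 → November 2074.
Day 24 is valid in November, giving November 24, 2074.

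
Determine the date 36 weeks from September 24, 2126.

Counting forward 36 weeks = 252 days from September 24, 2126.
September has 30 days, so 30 − 24 = 6 days remain after September 24, 2126; 252 − 6 = 246 left.
October 2126 has 31 days: 246 − 31 = 215 left.
November 2126 has 30 days: 215 − 30 = 185 left.
December 2126 has 31 days: 185 − 31 = 154 left.
January 2127 has 31 days: 154 − 31 = 123 left.
February 2127 has 28 days (2127 is not a leap year): 123 − 28 = 95 left.
March 2127 has 31 days: 95 − 31 = 64 left.
April 2127 has 30 days: 64 − 30 = 34 left.
May 2127 has 31 days: 34 − 31 = 3 left.
3 days into June 2127 → June 3, 2127.

June 3, 2127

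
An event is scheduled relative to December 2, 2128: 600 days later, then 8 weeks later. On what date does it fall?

Adding 600 days from December 2, 2128:
December has 31 days, so 31 − 2 = 29 days remain after December 2, 2128; 600 − 29 = 571 left.
January 2129 has 31 days: 571 − 31 = 540 left.
February 2129 has 28 days (2129 is not a leap year): 540 − 28 = 512 left.
March 2129 has 31 days: 512 − 31 = 481 left.
April 2129 has 30 days: 481 − 30 = 451 left.
May 2129 has 31 days: 451 − 31 = 420 left.
June 2129 has 30 days: 420 − 30 = 390 left.
July 2129 has 31 days: 390 − 31 = 359 left.
August 2129 has 31 days: 359 − 31 = 328 left.
September 2129 has 30 days: 328 − 30 = 298 left.
October 2129 has 31 days: 298 − 31 = 267 left.
November 2129 has 30 days: 267 − 30 = 237 left.
December 2129 has 31 days: 237 − 31 = 206 left.
January 2130 has 31 days: 206 − 31 = 175 left.
February 2130 has 28 days (2130 is not a leap year): 175 − 28 = 147 left.
March 2130 has 31 days: 147 − 31 = 116 left.
April 2130 has 30 days: 116 − 30 = 86 left.
May 2130 has 31 days: 86 − 31 = 55 left.
June 2130 has 30 days: 55 − 30 = 25 left.
25 days into July 2130 → July 25, 2130.
Adding 8 weeks (= 56 days) from July 25, 2130:
July has 31 days, so 31 − 25 = 6 days remain after July 25, 2130; 56 − 6 = 50 left.
August 2130 has 31 days: 50 − 31 = 19 left.
19 days into September 2130 → September 19, 2130.

September 19, 2130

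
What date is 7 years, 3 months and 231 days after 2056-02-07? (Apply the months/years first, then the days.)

Adding 7 years, 3 months and 231 days from February 7, 2056: first the month/year part, then the days.
+7 years → 2063; month 2 + 3 = 5 → May 2063.
Day 7 is valid in May, giving May 7, 2063.
Now add 231 days from May 7, 2063.
May has 31 days, so 31 − 7 = 24 days remain after May 7, 2063; 231 − 24 = 207 left.
June 2063 has 30 days: 207 − 30 = 177 left.
July 2063 has 31 days: 177 − 31 = 146 left.
August 2063 has 31 days: 146 − 31 = 115 left.
September 2063 has 30 days: 115 − 30 = 85 left.
October 2063 has 31 days: 85 − 31 = 54 left.
November 2063 has 30 days: 54 − 30 = 24 left.
24 days into December 2063 → December 24, 2063.

December 24, 2063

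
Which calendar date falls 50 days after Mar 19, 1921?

Adding 50 days from March 19, 1921.
March has 31 days, so 31 − 19 = 12 days remain after March 19, 1921; 50 − 12 = 38 left.
April 1921 has 30 days: 38 − 30 = 8 left.
8 days into May 1921 → May 8, 1921.

May 8, 1921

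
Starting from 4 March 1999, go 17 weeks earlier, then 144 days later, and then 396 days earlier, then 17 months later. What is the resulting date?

Subtracting 17 weeks (= 119 days) from March 4, 1999:
Going back 4 days from March 4, 1999 reaches the end of the previous month; 119 − 4 = 115 left.
February 1999 has 28 days (1999 is not a leap year): 115 − 28 = 87 left.
January 1999 has 31 days: 87 − 31 = 56 left.
December 1998 has 31 days: 56 − 31 = 25 left.
November 1998 has 30 days; 30 − 25 = 5 → November 5, 1998.
Advancing 144 days from November 5, 1998:
November has 30 days, so 30 − 5 = 25 days remain after November 5, 1998; 144 − 25 = 119 left.
December 1998 has 31 days: 119 − 31 = 88 left.
January 1999 has 31 days: 88 − 31 = 57 left.
February 1999 has 28 days (1999 is not a leap year): 57 − 28 = 29 left.
29 days into March 1999 → March 29, 1999.
Going back 396 days from March 29, 1999:
Going back 29 days from March 29, 1999 reaches the end of the previous month; 396 − 29 = 367 left.
February 1999 has 28 days (1999 is not a leap year): 367 − 28 = 339 left.
January 1999 has 31 days: 339 − 31 = 308 left.
December 1998 has 31 days: 308 − 31 = 277 left.
November 1998 has 30 days: 277 − 30 = 247 left.
October 1998 has 31 days: 247 − 31 = 216 left.
September 1998 has 30 days: 216 − 30 = 186 left.
August 1998 has 31 days: 186 − 31 = 155 left.
July 1998 has 31 days: 155 − 31 = 124 left.
June 1998 has 30 days: 124 − 30 = 94 left.
May 1998 has 31 days: 94 − 31 = 63 left.
April 1998 has 30 days: 63 − 30 = 33 left.
March 1998 has 31 days: 33 − 31 = 2 left.
February 1998 has 28 days; 28 − 2 = 26 → February 26, 1998.
Adding 17 months from February 26, 1998:
month 2 + 17 = 19, which is month 7 of year 1999 → July 1999.
Day 26 is valid in July, giving July 26, 1999.

July 26, 1999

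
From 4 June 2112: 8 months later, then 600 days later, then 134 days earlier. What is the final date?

Counting forward 8 months from June 4, 2112:
month 6 + 8 = 14, which is month 2 of year 2113 → February 2113.
Day 4 is valid in February, giving February 4, 2113.
Advancing 600 days from February 4, 2113:
February has 28 days, so 28 − 4 = 24 days remain after February 4, 2113; 600 − 24 = 576 left.
March 2113 has 31 days: 576 − 31 = 545 left.
April 2113 has 30 days: 545 − 30 = 515 left.
May 2113 has 31 days: 515 − 31 = 484 left.
June 2113 has 30 days: 484 − 30 = 454 left.
July 2113 has 31 days: 454 − 31 = 423 left.
August 2113 has 31 days: 423 − 31 = 392 left.
September 2113 has 30 days: 392 − 30 = 362 left.
October 2113 has 31 days: 362 − 31 = 331 left.
November 2113 has 30 days: 331 − 30 = 301 left.
December 2113 has 31 days: 301 − 31 = 270 left.
January 2114 has 31 days: 270 − 31 = 239 left.
February 2114 has 28 days (2114 is not a leap year): 239 − 28 = 211 left.
March 2114 has 31 days: 211 − 31 = 180 left.
April 2114 has 30 days: 180 − 30 = 150 left.
May 2114 has 31 days: 150 − 31 = 119 left.
June 2114 has 30 days: 119 − 30 = 89 left.
July 2114 has 31 days: 89 − 31 = 58 left.
August 2114 has 31 days: 58 − 31 = 27 left.
27 days into September 2114 → September 27, 2114.
Going back 134 days from September 27, 2114:
Going back 27 days from September 27, 2114 reaches the end of the previous month; 134 − 27 = 107 left.
August 2114 has 31 days: 107 − 31 = 76 left.
July 2114 has 31 days: 76 − 31 = 45 left.
June 2114 has 30 days: 45 − 30 = 15 left.
May 2114 has 31 days; 31 − 15 = 16 → May 16, 2114.

May 16, 2114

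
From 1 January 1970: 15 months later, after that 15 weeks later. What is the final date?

July 15, 1971

Counting forward 15 months from January 1, 1970:
month 1 + 15 = 16, which is month 4 of year 1971 → April 1971.
Day 1 is valid in April, giving April 1, 1971.
Counting forward 15 weeks (= 105 days) from April 1, 1971:
April has 30 days, so 30 − 1 = 29 days remain after April 1, 1971; 105 − 29 = 76 left.
May 1971 has 31 days: 76 − 31 = 45 left.
June 1971 has 30 days: 45 − 30 = 15 left.
15 days into July 1971 → July 15, 1971.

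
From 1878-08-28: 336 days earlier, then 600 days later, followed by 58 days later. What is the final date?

Counting back 336 days from August 28, 1878:
Going back 28 days from August 28, 1878 reaches the end of the previous month; 336 − 28 = 308 left.
July 1878 has 31 days: 308 − 31 = 277 left.
June 1878 has 30 days: 277 − 30 = 247 left.
May 1878 has 31 days: 247 − 31 = 216 left.
April 1878 has 30 days: 216 − 30 = 186 left.
March 1878 has 31 days: 186 − 31 = 155 left.
February 1878 has 28 days (1878 is not a leap year): 155 − 28 = 127 left.
January 1878 has 31 days: 127 − 31 = 96 left.
December 1877 has 31 days: 96 − 31 = 65 left.
November 1877 has 30 days: 65 − 30 = 35 left.
October 1877 has 31 days: 35 − 31 = 4 left.
September 1877 has 30 days; 30 − 4 = 26 → September 26, 1877.
Counting forward 600 days from September 26, 1877:
September has 30 days, so 30 − 26 = 4 days remain after September 26, 1877; 600 − 4 = 596 left.
October 1877 has 31 days: 596 − 31 = 565 left.
November 1877 has 30 days: 565 − 30 = 535 left.
December 1877 has 31 days: 535 − 31 = 504 left.
January 1878 has 31 days: 504 − 31 = 473 left.
February 1878 has 28 days (1878 is not a leap year): 473 − 28 = 445 left.
March 1878 has 31 days: 445 − 31 = 414 left.
April 1878 has 30 days: 414 − 30 = 384 left.
May 1878 has 31 days: 384 − 31 = 353 left.
June 1878 has 30 days: 353 − 30 = 323 left.
July 1878 has 31 days: 323 − 31 = 292 left.
August 1878 has 31 days: 292 − 31 = 261 left.
September 1878 has 30 days: 261 − 30 = 231 left.
October 1878 has 31 days: 231 − 31 = 200 left.
November 1878 has 30 days: 200 − 30 = 170 left.
December 1878 has 31 days: 170 − 31 = 139 left.
January 1879 has 31 days: 139 − 31 = 108 left.
February 1879 has 28 days (1879 is not a leap year): 108 − 28 = 80 left.
March 1879 has 31 days: 80 − 31 = 49 left.
April 1879 has 30 days: 49 − 30 = 19 left.
19 days into May 1879 → May 19, 1879.
Adding 58 days from May 19, 1879:
May has 31 days, so 31 − 19 = 12 days remain after May 19, 1879; 58 − 12 = 46 left.
June 1879 has 30 days: 46 − 30 = 16 left.
16 days into July 1879 → July 16, 1879.

July 16, 1879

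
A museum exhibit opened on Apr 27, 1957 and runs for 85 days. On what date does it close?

Adding 85 days from April 27, 1957.
April has 30 days, so 30 − 27 = 3 days remain after April 27, 1957; 85 − 3 = 82 left.
May 1957 has 31 days: 82 − 31 = 51 left.
June 1957 has 30 days: 51 − 30 = 21 left.
21 days into July 1957 → July 21, 1957.

July 21, 1957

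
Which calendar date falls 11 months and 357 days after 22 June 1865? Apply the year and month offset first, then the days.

May 14, 1867

Adding 11 months and 357 days from June 22, 1865: first the month/year part, then the days.
month 6 + 11 = 17, which is month 5 of year 1866 → May 1866.
Day 22 is valid in May, giving May 22, 1866.
Now add 357 days from May 22, 1866.
May has 31 days, so 31 − 22 = 9 days remain after May 22, 1866; 357 − 9 = 348 left.
June 1866 has 30 days: 348 − 30 = 318 left.
July 1866 has 31 days: 318 − 31 = 287 left.
August 1866 has 31 days: 287 − 31 = 256 left.
September 1866 has 30 days: 256 − 30 = 226 left.
October 1866 has 31 days: 226 − 31 = 195 left.
November 1866 has 30 days: 195 − 30 = 165 left.
December 1866 has 31 days: 165 − 31 = 134 left.
January 1867 has 31 days: 134 − 31 = 103 left.
February 1867 has 28 days (1867 is not a leap year): 103 − 28 = 75 left.
March 1867 has 31 days: 75 − 31 = 44 left.
April 1867 has 30 days: 44 − 30 = 14 left.
14 days into May 1867 → May 14, 1867.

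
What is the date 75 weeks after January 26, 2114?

July 5, 2115

Advancing 75 weeks = 525 days from January 26, 2114.
January has 31 days, so 31 − 26 = 5 days remain after January 26, 2114; 525 − 5 = 520 left.
February 2114 has 28 days (2114 is not a leap year): 520 − 28 = 492 left.
March 2114 has 31 days: 492 − 31 = 461 left.
April 2114 has 30 days: 461 − 30 = 431 left.
May 2114 has 31 days: 431 − 31 = 400 left.
June 2114 has 30 days: 400 − 30 = 370 left.
July 2114 has 31 days: 370 − 31 = 339 left.
August 2114 has 31 days: 339 − 31 = 308 left.
September 2114 has 30 days: 308 − 30 = 278 left.
October 2114 has 31 days: 278 − 31 = 247 left.
November 2114 has 30 days: 247 − 30 = 217 left.
December 2114 has 31 days: 217 − 31 = 186 left.
January 2115 has 31 days: 186 − 31 = 155 left.
February 2115 has 28 days (2115 is not a leap year): 155 − 28 = 127 left.
March 2115 has 31 days: 127 − 31 = 96 left.
April 2115 has 30 days: 96 − 30 = 66 left.
May 2115 has 31 days: 66 − 31 = 35 left.
June 2115 has 30 days: 35 − 30 = 5 left.
5 days into July 2115 → July 5, 2115.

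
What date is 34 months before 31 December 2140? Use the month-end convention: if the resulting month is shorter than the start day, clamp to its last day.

February 28, 2138

Subtracting 34 months from December 31, 2140.
month 12 − 34 = -22, which is month 2 of year 2138 → February 2138.
February 2138 has only 28 days (2138 is not a leap year — relevant if February), and the start was day 31, so the date clamps to February 28, 2138.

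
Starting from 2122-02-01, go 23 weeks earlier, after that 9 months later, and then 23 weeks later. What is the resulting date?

November 1, 2122

Going back 23 weeks (= 161 days) from February 1, 2122:
Going back 1 day from February 1, 2122 reaches the end of the previous month; 161 − 1 = 160 left.
January 2122 has 31 days: 160 − 31 = 129 left.
December 2121 has 31 days: 129 − 31 = 98 left.
November 2121 has 30 days: 98 − 30 = 68 left.
October 2121 has 31 days: 68 − 31 = 37 left.
September 2121 has 30 days: 37 − 30 = 7 left.
August 2121 has 31 days; 31 − 7 = 24 → August 24, 2121.
Advancing 9 months from August 24, 2121:
month 8 + 9 = 17, which is month 5 of year 2122 → May 2122.
Day 24 is valid in May, giving May 24, 2122.
Advancing 23 weeks (= 161 days) from May 24, 2122:
May has 31 days, so 31 − 24 = 7 days remain after May 24, 2122; 161 − 7 = 154 left.
June 2122 has 30 days: 154 − 30 = 124 left.
July 2122 has 31 days: 124 − 31 = 93 left.
August 2122 has 31 days: 93 − 31 = 62 left.
September 2122 has 30 days: 62 − 30 = 32 left.
October 2122 has 31 days: 32 − 31 = 1 left.
1 day into November 2122 → November 1, 2122.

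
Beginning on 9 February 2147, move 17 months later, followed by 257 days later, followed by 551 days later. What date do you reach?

Adding 17 months from February 9, 2147:
month 2 + 17 = 19, which is month 7 of year 2148 → July 2148.
Day 9 is valid in July, giving July 9, 2148.
Advancing 257 days from July 9, 2148:
July has 31 days, so 31 − 9 = 22 days remain after July 9, 2148; 257 − 22 = 235 left.
August 2148 has 31 days: 235 − 31 = 204 left.
September 2148 has 30 days: 204 − 30 = 174 left.
October 2148 has 31 days: 174 − 31 = 143 left.
November 2148 has 30 days: 143 − 30 = 113 left.
December 2148 has 31 days: 113 − 31 = 82 left.
January 2149 has 31 days: 82 − 31 = 51 left.
February 2149 has 28 days (2149 is not a leap year): 51 − 28 = 23 left.
23 days into March 2149 → March 23, 2149.
Adding 551 days from March 23, 2149:
March has 31 days, so 31 − 23 = 8 days remain after March 23, 2149; 551 − 8 = 543 left.
April 2149 has 30 days: 543 − 30 = 513 left.
May 2149 has 31 days: 513 − 31 = 482 left.
June 2149 has 30 days: 482 − 30 = 452 left.
July 2149 has 31 days: 452 − 31 = 421 left.
August 2149 has 31 days: 421 − 31 = 390 left.
September 2149 has 30 days: 390 − 30 = 360 left.
October 2149 has 31 days: 360 − 31 = 329 left.
November 2149 has 30 days: 329 − 30 = 299 left.
December 2149 has 31 days: 299 − 31 = 268 left.
January 2150 has 31 days: 268 − 31 = 237 left.
February 2150 has 28 days (2150 is not a leap year): 237 − 28 = 209 left.
March 2150 has 31 days: 209 − 31 = 178 left.
April 2150 has 30 days: 178 − 30 = 148 left.
May 2150 has 31 days: 148 − 31 = 117 left.
June 2150 has 30 days: 117 − 30 = 87 left.
July 2150 has 31 days: 87 − 31 = 56 left.
August 2150 has 31 days: 56 − 31 = 25 left.
25 days into September 2150 → September 25, 2150.

September 25, 2150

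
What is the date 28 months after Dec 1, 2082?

Advancing 28 months from December 1, 2082.
month 12 + 28 = 40, which is month 4 of year 2085 → April 2085.
Day 1 is valid in April, giving April 1, 2085.

April 1, 2085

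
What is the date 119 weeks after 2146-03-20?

Adding 119 weeks = 833 days from March 20, 2146.
March has 31 days, so 31 − 20 = 11 days remain after March 20, 2146; 833 − 11 = 822 left.
April 2146 has 30 days: 822 − 30 = 792 left.
May 2146 has 31 days: 792 − 31 = 761 left.
June 2146 has 30 days: 761 − 30 = 731 left.
July 2146 has 31 days: 731 − 31 = 700 left.
August 2146 has 31 days: 700 − 31 = 669 left.
September 2146 has 30 days: 669 − 30 = 639 left.
October 2146 has 31 days: 639 − 31 = 608 left.
November 2146 has 30 days: 608 − 30 = 578 left.
December 2146 has 31 days: 578 − 31 = 547 left.
January 2147 has 31 days: 547 − 31 = 516 left.
February 2147 has 28 days (2147 is not a leap year): 516 − 28 = 488 left.
March 2147 has 31 days: 488 − 31 = 457 left.
April 2147 has 30 days: 457 − 30 = 427 left.
May 2147 has 31 days: 427 − 31 = 396 left.
June 2147 has 30 days: 396 − 30 = 366 left.
July 2147 has 31 days: 366 − 31 = 335 left.
August 2147 has 31 days: 335 − 31 = 304 left.
September 2147 has 30 days: 304 − 30 = 274 left.
October 2147 has 31 days: 274 − 31 = 243 left.
November 2147 has 30 days: 243 − 30 = 213 left.
December 2147 has 31 days: 213 − 31 = 182 left.
January 2148 has 31 days: 182 − 31 = 151 left.
February 2148 has 29 days (2148 is a leap year): 151 − 29 = 122 left.
March 2148 has 31 days: 122 − 31 = 91 left.
April 2148 has 30 days: 91 − 30 = 61 left.
May 2148 has 31 days: 61 − 31 = 30 left.
30 days into June 2148 → June 30, 2148.

June 30, 2148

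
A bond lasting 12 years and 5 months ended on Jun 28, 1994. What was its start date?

Going back 12 years and 5 months from June 28, 1994.
-12 years → 1982; month 6 − 5 = 1 → January 1982.
Day 28 is valid in January, giving January 28, 1982.

January 28, 1982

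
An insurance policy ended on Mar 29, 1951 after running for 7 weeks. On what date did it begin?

February 8, 1951

Subtracting 7 weeks = 49 days from March 29, 1951.
Going back 29 days from March 29, 1951 reaches the end of the previous month; 49 − 29 = 20 left.
February 1951 has 28 days; 28 − 20 = 8 → February 8, 1951.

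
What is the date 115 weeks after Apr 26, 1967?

Advancing 115 weeks = 805 days from April 26, 1967.
April has 30 days, so 30 − 26 = 4 days remain after April 26, 1967; 805 − 4 = 801 left.
May 1967 has 31 days: 801 − 31 = 770 left.
June 1967 has 30 days: 770 − 30 = 740 left.
July 1967 has 31 days: 740 − 31 = 709 left.
August 1967 has 31 days: 709 − 31 = 678 left.
September 1967 has 30 days: 678 − 30 = 648 left.
October 1967 has 31 days: 648 − 31 = 617 left.
November 1967 has 30 days: 617 − 30 = 587 left.
December 1967 has 31 days: 587 − 31 = 556 left.
January 1968 has 31 days: 556 − 31 = 525 left.
February 1968 has 29 days (1968 is a leap year): 525 − 29 = 496 left.
March 1968 has 31 days: 496 − 31 = 465 left.
April 1968 has 30 days: 465 − 30 = 435 left.
May 1968 has 31 days: 435 − 31 = 404 left.
June 1968 has 30 days: 404 − 30 = 374 left.
July 1968 has 31 days: 374 − 31 = 343 left.
August 1968 has 31 days: 343 − 31 = 312 left.
September 1968 has 30 days: 312 − 30 = 282 left.
October 1968 has 31 days: 282 − 31 = 251 left.
November 1968 has 30 days: 251 − 30 = 221 left.
December 1968 has 31 days: 221 − 31 = 190 left.
January 1969 has 31 days: 190 − 31 = 159 left.
February 1969 has 28 days (1969 is not a leap year): 159 − 28 = 131 left.
March 1969 has 31 days: 131 − 31 = 100 left.
April 1969 has 30 days: 100 − 30 = 70 left.
May 1969 has 31 days: 70 − 31 = 39 left.
June 1969 has 30 days: 39 − 30 = 9 left.
9 days into July 1969 → July 9, 1969.

July 9, 1969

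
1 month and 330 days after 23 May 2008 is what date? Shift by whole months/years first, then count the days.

May 19, 2009

Advancing 1 month and 330 days from May 23, 2008: first the month/year part, then the days.
month 5 + 1 = 6 → June 2008.
Day 23 is valid in June, giving June 23, 2008.
Now add 330 days from June 23, 2008.
June has 30 days, so 30 − 23 = 7 days remain after June 23, 2008; 330 − 7 = 323 left.
July 2008 has 31 days: 323 − 31 = 292 left.
August 2008 has 31 days: 292 − 31 = 261 left.
September 2008 has 30 days: 261 − 30 = 231 left.
October 2008 has 31 days: 231 − 31 = 200 left.
November 2008 has 30 days: 200 − 30 = 170 left.
December 2008 has 31 days: 170 − 31 = 139 left.
January 2009 has 31 days: 139 − 31 = 108 left.
February 2009 has 28 days (2009 is not a leap year): 108 − 28 = 80 left.
March 2009 has 31 days: 80 − 31 = 49 left.
April 2009 has 30 days: 49 − 30 = 19 left.
19 days into May 2009 → May 19, 2009.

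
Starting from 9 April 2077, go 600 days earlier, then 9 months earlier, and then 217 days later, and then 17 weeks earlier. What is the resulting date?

Subtracting 600 days from April 9, 2077:
Going back 9 days from April 9, 2077 reaches the end of the previous month; 600 − 9 = 591 left.
March 2077 has 31 days: 591 − 31 = 560 left.
February 2077 has 28 days (2077 is not a leap year): 560 − 28 = 532 left.
January 2077 has 31 days: 532 − 31 = 501 left.
December 2076 has 31 days: 501 − 31 = 470 left.
November 2076 has 30 days: 470 − 30 = 440 left.
October 2076 has 31 days: 440 − 31 = 409 left.
September 2076 has 30 days: 409 − 30 = 379 left.
August 2076 has 31 days: 379 − 31 = 348 left.
July 2076 has 31 days: 348 − 31 = 317 left.
June 2076 has 30 days: 317 − 30 = 287 left.
May 2076 has 31 days: 287 − 31 = 256 left.
April 2076 has 30 days: 256 − 30 = 226 left.
March 2076 has 31 days: 226 − 31 = 195 left.
February 2076 has 29 days (2076 is a leap year): 195 − 29 = 166 left.
January 2076 has 31 days: 166 − 31 = 135 left.
December 2075 has 31 days: 135 − 31 = 104 left.
November 2075 has 30 days: 104 − 30 = 74 left.
October 2075 has 31 days: 74 − 31 = 43 left.
September 2075 has 30 days: 43 − 30 = 13 left.
August 2075 has 31 days; 31 − 13 = 18 → August 18, 2075.
Going back 9 months from August 18, 2075:
month 8 − 9 = -1, which is month 11 of year 2074 → November 2074.
Day 18 is valid in November, giving November 18, 2074.
Advancing 217 days from November 18, 2074:
November has 30 days, so 30 − 18 = 12 days remain after November 18, 2074; 217 − 12 = 205 left.
December 2074 has 31 days: 205 − 31 = 174 left.
January 2075 has 31 days: 174 − 31 = 143 left.
February 2075 has 28 days (2075 is not a leap year): 143 − 28 = 115 left.
March 2075 has 31 days: 115 − 31 = 84 left.
April 2075 has 30 days: 84 − 30 = 54 left.
May 2075 has 31 days: 54 − 31 = 23 left.
23 days into June 2075 → June 23, 2075.
Going back 17 weeks (= 119 days) from June 23, 2075:
Going back 23 days from June 23, 2075 reaches the end of the previous month; 119 − 23 = 96 left.
May 2075 has 31 days: 96 − 31 = 65 left.
April 2075 has 30 days: 65 − 30 = 35 left.
March 2075 has 31 days: 35 − 31 = 4 left.
February 2075 has 28 days; 28 − 4 = 24 → February 24, 2075.

February 24, 2075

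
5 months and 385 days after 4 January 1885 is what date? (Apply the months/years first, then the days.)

June 24, 1886

Advancing 5 months and 385 days from January 4, 1885: first the month/year part, then the days.
month 1 + 5 = 6 → June 1885.
Day 4 is valid in June, giving June 4, 1885.
Now add 385 days from June 4, 1885.
June has 30 days, so 30 − 4 = 26 days remain after June 4, 1885; 385 − 26 = 359 left.
July 1885 has 31 days: 359 − 31 = 328 left.
August 1885 has 31 days: 328 − 31 = 297 left.
September 1885 has 30 days: 297 − 30 = 267 left.
October 1885 has 31 days: 267 − 31 = 236 left.
November 1885 has 30 days: 236 − 30 = 206 left.
December 1885 has 31 days: 206 − 31 = 175 left.
January 1886 has 31 days: 175 − 31 = 144 left.
February 1886 has 28 days (1886 is not a leap year): 144 − 28 = 116 left.
March 1886 has 31 days: 116 − 31 = 85 left.
April 1886 has 30 days: 85 − 30 = 55 left.
May 1886 has 31 days: 55 − 31 = 24 left.
24 days into June 1886 → June 24, 1886.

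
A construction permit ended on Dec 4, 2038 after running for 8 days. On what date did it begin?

November 26, 2038

Subtracting 8 days from December 4, 2038.
Going back 4 days from December 4, 2038 reaches the end of the previous month; 8 − 4 = 4 left.
November 2038 has 30 days; 30 − 4 = 26 → November 26, 2038.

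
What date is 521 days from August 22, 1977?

January 25, 1979

Counting forward 521 days from August 22, 1977.
August has 31 days, so 31 − 22 = 9 days remain after August 22, 1977; 521 − 9 = 512 left.
September 1977 has 30 days: 512 − 30 = 482 left.
October 1977 has 31 days: 482 − 31 = 451 left.
November 1977 has 30 days: 451 − 30 = 421 left.
December 1977 has 31 days: 421 − 31 = 390 left.
January 1978 has 31 days: 390 − 31 = 359 left.
February 1978 has 28 days (1978 is not a leap year): 359 − 28 = 331 left.
March 1978 has 31 days: 331 − 31 = 300 left.
April 1978 has 30 days: 300 − 30 = 270 left.
May 1978 has 31 days: 270 − 31 = 239 left.
June 1978 has 30 days: 239 − 30 = 209 left.
July 1978 has 31 days: 209 − 31 = 178 left.
August 1978 has 31 days: 178 − 31 = 147 left.
September 1978 has 30 days: 147 − 30 = 117 left.
October 1978 has 31 days: 117 − 31 = 86 left.
November 1978 has 30 days: 86 − 30 = 56 left.
December 1978 has 31 days: 56 − 31 = 25 left.
25 days into January 1979 → January 25, 1979.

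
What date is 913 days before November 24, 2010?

Subtracting 913 days from November 24, 2010.
Going back 24 days from November 24, 2010 reaches the end of the previous month; 913 − 24 = 889 left.
October 2010 has 31 days: 889 − 31 = 858 left.
September 2010 has 30 days: 858 − 30 = 828 left.
August 2010 has 31 days: 828 − 31 = 797 left.
July 2010 has 31 days: 797 − 31 = 766 left.
June 2010 has 30 days: 766 − 30 = 736 left.
May 2010 has 31 days: 736 − 31 = 705 left.
April 2010 has 30 days: 705 − 30 = 675 left.
March 2010 has 31 days: 675 − 31 = 644 left.
February 2010 has 28 days (2010 is not a leap year): 644 − 28 = 616 left.
January 2010 has 31 days: 616 − 31 = 585 left.
December 2009 has 31 days: 585 − 31 = 554 left.
November 2009 has 30 days: 554 − 30 = 524 left.
October 2009 has 31 days: 524 − 31 = 493 left.
September 2009 has 30 days: 493 − 30 = 463 left.
August 2009 has 31 days: 463 − 31 = 432 left.
July 2009 has 31 days: 432 − 31 = 401 left.
June 2009 has 30 days: 401 − 30 = 371 left.
May 2009 has 31 days: 371 − 31 = 340 left.
April 2009 has 30 days: 340 − 30 = 310 left.
March 2009 has 31 days: 310 − 31 = 279 left.
February 2009 has 28 days (2009 is not a leap year): 279 − 28 = 251 left.
January 2009 has 31 days: 251 − 31 = 220 left.
December 2008 has 31 days: 220 − 31 = 189 left.
November 2008 has 30 days: 189 − 30 = 159 left.
October 2008 has 31 days: 159 − 31 = 128 left.
September 2008 has 30 days: 128 − 30 = 98 left.
August 2008 has 31 days: 98 − 31 = 67 left.
July 2008 has 31 days: 67 − 31 = 36 left.
June 2008 has 30 days: 36 − 30 = 6 left.
May 2008 has 31 days; 31 − 6 = 25 → May 25, 2008.

May 25, 2008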